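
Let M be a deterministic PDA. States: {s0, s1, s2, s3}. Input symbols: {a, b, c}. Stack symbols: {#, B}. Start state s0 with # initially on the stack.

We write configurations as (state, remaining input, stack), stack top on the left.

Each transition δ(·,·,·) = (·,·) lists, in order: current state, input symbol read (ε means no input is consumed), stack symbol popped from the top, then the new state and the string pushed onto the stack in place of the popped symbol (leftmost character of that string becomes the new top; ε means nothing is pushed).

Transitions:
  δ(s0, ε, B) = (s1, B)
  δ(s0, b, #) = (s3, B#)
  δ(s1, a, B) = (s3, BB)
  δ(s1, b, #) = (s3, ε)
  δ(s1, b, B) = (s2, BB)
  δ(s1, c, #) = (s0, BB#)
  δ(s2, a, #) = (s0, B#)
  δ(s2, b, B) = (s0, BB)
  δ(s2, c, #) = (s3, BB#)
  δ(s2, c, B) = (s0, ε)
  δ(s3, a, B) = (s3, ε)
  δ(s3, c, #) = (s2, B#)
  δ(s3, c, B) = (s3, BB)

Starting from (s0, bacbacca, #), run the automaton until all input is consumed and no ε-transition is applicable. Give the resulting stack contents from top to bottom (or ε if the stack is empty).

BBBB#

(s0, bacbacca, #) ⊢ (s3, acbacca, B#) ⊢ (s3, cbacca, #) ⊢ (s2, bacca, B#) ⊢ (s0, acca, BB#) ⊢ (s1, acca, BB#) ⊢ (s3, cca, BBB#) ⊢ (s3, ca, BBBB#) ⊢ (s3, a, BBBBB#) ⊢ (s3, ε, BBBB#)
All input consumed in state s3 with stack BBBB#.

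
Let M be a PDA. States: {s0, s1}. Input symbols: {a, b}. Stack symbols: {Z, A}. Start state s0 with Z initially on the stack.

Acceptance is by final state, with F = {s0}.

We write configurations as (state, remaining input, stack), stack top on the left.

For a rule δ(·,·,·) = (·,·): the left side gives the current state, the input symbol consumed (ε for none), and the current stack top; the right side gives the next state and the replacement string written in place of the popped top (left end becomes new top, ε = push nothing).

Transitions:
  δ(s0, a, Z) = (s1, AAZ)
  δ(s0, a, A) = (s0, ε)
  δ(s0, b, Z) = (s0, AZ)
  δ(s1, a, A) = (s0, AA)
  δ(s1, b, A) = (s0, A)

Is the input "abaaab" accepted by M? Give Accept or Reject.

Accept

One accepting computation: (s0, abaaab, Z) ⊢ (s1, baaab, AAZ) ⊢ (s0, aaab, AAZ) ⊢ (s0, aab, AZ) ⊢ (s0, ab, Z) ⊢ (s1, b, AAZ) ⊢ (s0, ε, AAZ)
All input consumed and state s0 ∈ F.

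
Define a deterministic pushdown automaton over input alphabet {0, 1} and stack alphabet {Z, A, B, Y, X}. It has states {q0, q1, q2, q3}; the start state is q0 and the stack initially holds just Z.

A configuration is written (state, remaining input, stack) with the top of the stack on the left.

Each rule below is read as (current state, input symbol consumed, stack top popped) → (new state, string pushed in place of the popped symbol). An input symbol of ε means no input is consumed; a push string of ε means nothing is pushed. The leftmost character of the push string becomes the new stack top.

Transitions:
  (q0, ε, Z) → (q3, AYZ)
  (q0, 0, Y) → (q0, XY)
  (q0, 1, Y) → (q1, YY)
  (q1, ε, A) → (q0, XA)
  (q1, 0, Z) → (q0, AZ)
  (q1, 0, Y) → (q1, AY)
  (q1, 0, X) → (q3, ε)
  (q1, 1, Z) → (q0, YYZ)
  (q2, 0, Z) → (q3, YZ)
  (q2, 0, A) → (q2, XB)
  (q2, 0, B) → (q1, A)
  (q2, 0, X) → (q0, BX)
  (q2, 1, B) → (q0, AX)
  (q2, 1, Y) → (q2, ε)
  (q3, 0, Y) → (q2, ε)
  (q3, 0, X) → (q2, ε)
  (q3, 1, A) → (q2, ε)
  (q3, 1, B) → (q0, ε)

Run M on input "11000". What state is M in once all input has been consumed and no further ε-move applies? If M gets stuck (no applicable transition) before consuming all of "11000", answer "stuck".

q3

(q0, 11000, Z)
  ε-move, top Z: go to q3, push AYZ → (q3, 11000, AYZ)
  read 1, top A: go to q2, push ε → (q2, 1000, YZ)
  read 1, top Y: go to q2, push ε → (q2, 000, Z)
  read 0, top Z: go to q3, push YZ → (q3, 00, YZ)
  read 0, top Y: go to q2, push ε → (q2, 0, Z)
  read 0, top Z: go to q3, push YZ → (q3, ε, YZ)
All input consumed; M is in state q3.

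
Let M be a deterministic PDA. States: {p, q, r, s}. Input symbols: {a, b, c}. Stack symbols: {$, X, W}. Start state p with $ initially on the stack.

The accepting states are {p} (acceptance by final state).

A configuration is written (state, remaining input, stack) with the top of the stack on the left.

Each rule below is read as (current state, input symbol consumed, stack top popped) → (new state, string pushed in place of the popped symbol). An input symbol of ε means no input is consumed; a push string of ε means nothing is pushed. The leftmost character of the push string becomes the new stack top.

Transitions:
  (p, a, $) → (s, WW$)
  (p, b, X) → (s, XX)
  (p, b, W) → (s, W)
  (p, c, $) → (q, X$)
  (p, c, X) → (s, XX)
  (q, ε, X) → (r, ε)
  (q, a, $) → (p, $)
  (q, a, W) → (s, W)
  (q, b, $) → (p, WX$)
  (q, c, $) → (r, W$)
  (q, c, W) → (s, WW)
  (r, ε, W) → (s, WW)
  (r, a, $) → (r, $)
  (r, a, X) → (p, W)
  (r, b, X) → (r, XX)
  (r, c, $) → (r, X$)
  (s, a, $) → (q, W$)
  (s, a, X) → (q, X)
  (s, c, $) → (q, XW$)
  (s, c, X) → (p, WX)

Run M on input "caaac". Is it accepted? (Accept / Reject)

Reject

(p, caaac, $)
  read c, top $: go to q, push X$ → (q, aaac, X$)
  ε-move, top X: go to r, push ε → (r, aaac, $)
  read a, top $: go to r, push $ → (r, aac, $)
  read a, top $: go to r, push $ → (r, ac, $)
  read a, top $: go to r, push $ → (r, c, $)
  read c, top $: go to r, push X$ → (r, ε, X$)
All input consumed; state r ∉ F and no further ε-move applies.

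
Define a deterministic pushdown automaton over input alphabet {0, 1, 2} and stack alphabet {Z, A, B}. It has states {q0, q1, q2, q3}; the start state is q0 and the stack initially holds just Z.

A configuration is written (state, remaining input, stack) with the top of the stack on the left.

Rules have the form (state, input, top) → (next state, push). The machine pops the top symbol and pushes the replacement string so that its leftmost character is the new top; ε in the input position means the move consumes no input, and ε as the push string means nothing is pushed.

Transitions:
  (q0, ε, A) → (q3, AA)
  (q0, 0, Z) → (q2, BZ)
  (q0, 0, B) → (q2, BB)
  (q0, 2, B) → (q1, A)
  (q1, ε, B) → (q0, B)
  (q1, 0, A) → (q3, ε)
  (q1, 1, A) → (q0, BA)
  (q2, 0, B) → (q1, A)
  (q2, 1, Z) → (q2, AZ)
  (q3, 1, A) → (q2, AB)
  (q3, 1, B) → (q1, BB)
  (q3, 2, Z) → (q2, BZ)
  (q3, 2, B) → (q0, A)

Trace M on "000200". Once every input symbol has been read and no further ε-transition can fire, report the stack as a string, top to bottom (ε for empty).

(q0, 000200, Z) ⊢ (q2, 00200, BZ) ⊢ (q1, 0200, AZ) ⊢ (q3, 200, Z) ⊢ (q2, 00, BZ) ⊢ (q1, 0, AZ) ⊢ (q3, ε, Z)
All input consumed in state q3 with stack Z.

Z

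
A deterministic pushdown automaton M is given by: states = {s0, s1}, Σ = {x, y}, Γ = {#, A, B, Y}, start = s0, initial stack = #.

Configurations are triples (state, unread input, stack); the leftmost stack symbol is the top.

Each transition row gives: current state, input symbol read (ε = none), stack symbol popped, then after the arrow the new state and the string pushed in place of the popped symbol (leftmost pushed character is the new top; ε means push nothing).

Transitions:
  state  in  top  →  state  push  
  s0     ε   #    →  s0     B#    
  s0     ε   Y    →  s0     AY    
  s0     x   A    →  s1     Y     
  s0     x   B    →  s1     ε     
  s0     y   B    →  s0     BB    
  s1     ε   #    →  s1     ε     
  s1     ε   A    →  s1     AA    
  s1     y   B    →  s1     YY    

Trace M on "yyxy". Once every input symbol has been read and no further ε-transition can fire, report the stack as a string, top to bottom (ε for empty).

(s0, yyxy, #)
  ε-move, top #: go to s0, push B# → (s0, yyxy, B#)
  read y, top B: go to s0, push BB → (s0, yxy, BB#)
  read y, top B: go to s0, push BB → (s0, xy, BBB#)
  read x, top B: go to s1, push ε → (s1, y, BB#)
  read y, top B: go to s1, push YY → (s1, ε, YYB#)
All input consumed in state s1 with stack YYB#.

YYB#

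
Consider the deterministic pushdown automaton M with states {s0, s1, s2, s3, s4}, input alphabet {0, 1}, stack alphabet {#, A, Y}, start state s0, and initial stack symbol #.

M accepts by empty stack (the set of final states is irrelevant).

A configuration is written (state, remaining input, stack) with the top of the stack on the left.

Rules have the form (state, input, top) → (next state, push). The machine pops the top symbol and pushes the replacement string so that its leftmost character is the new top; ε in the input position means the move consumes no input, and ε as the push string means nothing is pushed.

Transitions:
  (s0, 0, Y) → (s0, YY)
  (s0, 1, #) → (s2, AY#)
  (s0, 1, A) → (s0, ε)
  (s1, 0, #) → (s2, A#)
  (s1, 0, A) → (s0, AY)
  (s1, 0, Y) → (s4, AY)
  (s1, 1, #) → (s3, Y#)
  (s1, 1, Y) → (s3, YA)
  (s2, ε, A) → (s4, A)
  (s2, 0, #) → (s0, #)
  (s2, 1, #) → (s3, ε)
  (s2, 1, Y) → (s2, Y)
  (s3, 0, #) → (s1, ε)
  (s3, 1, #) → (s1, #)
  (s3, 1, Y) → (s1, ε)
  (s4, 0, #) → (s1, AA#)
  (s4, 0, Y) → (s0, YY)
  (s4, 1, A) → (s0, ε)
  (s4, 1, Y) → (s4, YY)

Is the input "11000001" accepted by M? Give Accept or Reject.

Reject

(s0, 11000001, #)
  read 1, top #: go to s2, push AY# → (s2, 1000001, AY#)
  ε-move, top A: go to s4, push A → (s4, 1000001, AY#)
  read 1, top A: go to s0, push ε → (s0, 000001, Y#)
  read 0, top Y: go to s0, push YY → (s0, 00001, YY#)
  read 0, top Y: go to s0, push YY → (s0, 0001, YYY#)
  read 0, top Y: go to s0, push YY → (s0, 001, YYYY#)
  read 0, top Y: go to s0, push YY → (s0, 01, YYYYY#)
  read 0, top Y: go to s0, push YY → (s0, 1, YYYYYY#)
No transition applies at (s0, 1, YYYYYY#); input not fully consumed.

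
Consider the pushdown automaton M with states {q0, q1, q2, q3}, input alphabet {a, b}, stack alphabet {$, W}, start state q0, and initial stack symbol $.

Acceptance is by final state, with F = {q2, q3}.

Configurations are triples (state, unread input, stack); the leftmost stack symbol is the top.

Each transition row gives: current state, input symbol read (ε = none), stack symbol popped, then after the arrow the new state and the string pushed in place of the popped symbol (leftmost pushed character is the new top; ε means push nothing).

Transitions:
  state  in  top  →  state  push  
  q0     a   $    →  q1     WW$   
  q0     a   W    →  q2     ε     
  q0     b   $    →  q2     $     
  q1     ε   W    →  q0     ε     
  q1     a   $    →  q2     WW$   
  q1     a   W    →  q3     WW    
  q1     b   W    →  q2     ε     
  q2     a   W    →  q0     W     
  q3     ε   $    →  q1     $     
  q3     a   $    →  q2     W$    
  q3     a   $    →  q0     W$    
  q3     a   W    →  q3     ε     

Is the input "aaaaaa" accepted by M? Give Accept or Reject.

Accept

One accepting computation: (q0, aaaaaa, $) ⊢ (q1, aaaaa, WW$) ⊢ (q3, aaaa, WWW$) ⊢ (q3, aaa, WW$) ⊢ (q3, aa, W$) ⊢ (q3, a, $) ⊢ (q2, ε, W$)
All input consumed and state q2 ∈ F.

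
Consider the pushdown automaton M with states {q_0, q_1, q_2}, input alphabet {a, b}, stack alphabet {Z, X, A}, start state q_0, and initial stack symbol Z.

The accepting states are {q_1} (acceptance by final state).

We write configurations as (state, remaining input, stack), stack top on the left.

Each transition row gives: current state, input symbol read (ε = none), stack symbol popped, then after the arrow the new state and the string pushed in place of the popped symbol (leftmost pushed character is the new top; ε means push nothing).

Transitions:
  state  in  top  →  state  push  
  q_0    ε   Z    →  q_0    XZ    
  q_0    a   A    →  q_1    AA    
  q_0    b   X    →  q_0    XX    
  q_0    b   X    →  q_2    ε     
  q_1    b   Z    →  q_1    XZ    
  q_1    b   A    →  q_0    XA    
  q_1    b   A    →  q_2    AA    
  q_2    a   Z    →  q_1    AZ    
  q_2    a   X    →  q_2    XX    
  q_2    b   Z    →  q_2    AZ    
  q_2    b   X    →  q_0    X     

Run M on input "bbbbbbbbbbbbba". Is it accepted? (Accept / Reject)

Accept

One accepting computation: (q_0, bbbbbbbbbbbbba, Z) ⊢ (q_0, bbbbbbbbbbbbba, XZ) ⊢ (q_0, bbbbbbbbbbbba, XXZ) ⊢ (q_0, bbbbbbbbbbba, XXXZ) ⊢ (q_0, bbbbbbbbbba, XXXXZ) ⊢ (q_0, bbbbbbbbba, XXXXXZ) ⊢ (q_2, bbbbbbbba, XXXXZ) ⊢ (q_0, bbbbbbba, XXXXZ) ⊢ (q_2, bbbbbba, XXXZ) ⊢ (q_0, bbbbba, XXXZ) ⊢ (q_2, bbbba, XXZ) ⊢ (q_0, bbba, XXZ) ⊢ (q_2, bba, XZ) ⊢ (q_0, ba, XZ) ⊢ (q_2, a, Z) ⊢ (q_1, ε, AZ)
All input consumed and state q_1 ∈ F.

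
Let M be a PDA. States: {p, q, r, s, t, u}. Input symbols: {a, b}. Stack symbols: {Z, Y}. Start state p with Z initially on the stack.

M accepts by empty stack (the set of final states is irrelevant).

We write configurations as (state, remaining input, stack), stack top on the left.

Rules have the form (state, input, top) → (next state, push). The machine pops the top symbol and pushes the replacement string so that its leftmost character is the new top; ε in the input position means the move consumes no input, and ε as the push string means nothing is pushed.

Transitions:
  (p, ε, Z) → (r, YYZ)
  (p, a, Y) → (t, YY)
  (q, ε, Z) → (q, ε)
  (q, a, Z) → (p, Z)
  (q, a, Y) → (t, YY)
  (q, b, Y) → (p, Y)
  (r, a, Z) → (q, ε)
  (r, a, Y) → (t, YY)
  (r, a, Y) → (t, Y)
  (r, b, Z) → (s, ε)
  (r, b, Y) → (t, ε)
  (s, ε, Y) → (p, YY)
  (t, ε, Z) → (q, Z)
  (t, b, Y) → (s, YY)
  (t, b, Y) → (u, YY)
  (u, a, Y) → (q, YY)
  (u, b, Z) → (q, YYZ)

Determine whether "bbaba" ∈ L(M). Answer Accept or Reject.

No computation consumes all input and empties the stack.

Reject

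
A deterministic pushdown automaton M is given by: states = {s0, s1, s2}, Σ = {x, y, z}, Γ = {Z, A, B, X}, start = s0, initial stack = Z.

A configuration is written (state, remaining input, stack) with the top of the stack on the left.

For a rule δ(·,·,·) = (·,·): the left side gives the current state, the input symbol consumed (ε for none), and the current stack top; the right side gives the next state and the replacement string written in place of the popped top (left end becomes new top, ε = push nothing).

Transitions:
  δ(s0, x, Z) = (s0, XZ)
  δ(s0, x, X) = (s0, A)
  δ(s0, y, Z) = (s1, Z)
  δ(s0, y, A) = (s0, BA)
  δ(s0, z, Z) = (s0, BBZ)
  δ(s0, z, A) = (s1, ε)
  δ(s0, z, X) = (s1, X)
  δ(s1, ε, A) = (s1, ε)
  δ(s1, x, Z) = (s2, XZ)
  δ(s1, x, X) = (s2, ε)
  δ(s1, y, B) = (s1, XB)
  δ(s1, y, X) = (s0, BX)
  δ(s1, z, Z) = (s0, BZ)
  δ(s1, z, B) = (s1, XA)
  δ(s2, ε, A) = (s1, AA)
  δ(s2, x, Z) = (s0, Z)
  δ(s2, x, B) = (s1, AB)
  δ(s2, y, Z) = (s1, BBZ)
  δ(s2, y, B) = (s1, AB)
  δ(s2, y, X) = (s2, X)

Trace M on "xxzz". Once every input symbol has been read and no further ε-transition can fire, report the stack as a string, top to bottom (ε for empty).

BZ

(s0, xxzz, Z)
  read x, top Z: go to s0, push XZ → (s0, xzz, XZ)
  read x, top X: go to s0, push A → (s0, zz, AZ)
  read z, top A: go to s1, push ε → (s1, z, Z)
  read z, top Z: go to s0, push BZ → (s0, ε, BZ)
All input consumed in state s0 with stack BZ.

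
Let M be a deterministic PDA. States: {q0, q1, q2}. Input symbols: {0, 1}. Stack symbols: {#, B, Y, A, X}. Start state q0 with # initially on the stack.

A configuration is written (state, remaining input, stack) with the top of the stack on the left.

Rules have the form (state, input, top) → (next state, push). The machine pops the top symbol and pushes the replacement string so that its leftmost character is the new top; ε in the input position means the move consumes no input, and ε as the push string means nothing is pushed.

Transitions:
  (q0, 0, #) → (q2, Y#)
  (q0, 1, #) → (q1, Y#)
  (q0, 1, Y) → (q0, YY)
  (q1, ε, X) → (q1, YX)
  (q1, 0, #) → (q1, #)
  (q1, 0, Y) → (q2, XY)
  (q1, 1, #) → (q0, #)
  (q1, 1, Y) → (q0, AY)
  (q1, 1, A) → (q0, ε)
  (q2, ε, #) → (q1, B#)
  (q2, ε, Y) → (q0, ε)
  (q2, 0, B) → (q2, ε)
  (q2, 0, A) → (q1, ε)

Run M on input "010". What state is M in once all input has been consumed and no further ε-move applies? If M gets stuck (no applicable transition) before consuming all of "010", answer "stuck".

(q0, 010, #)
  read 0, top #: go to q2, push Y# → (q2, 10, Y#)
  ε-move, top Y: go to q0, push ε → (q0, 10, #)
  read 1, top #: go to q1, push Y# → (q1, 0, Y#)
  read 0, top Y: go to q2, push XY → (q2, ε, XY#)
All input consumed; M is in state q2.

q2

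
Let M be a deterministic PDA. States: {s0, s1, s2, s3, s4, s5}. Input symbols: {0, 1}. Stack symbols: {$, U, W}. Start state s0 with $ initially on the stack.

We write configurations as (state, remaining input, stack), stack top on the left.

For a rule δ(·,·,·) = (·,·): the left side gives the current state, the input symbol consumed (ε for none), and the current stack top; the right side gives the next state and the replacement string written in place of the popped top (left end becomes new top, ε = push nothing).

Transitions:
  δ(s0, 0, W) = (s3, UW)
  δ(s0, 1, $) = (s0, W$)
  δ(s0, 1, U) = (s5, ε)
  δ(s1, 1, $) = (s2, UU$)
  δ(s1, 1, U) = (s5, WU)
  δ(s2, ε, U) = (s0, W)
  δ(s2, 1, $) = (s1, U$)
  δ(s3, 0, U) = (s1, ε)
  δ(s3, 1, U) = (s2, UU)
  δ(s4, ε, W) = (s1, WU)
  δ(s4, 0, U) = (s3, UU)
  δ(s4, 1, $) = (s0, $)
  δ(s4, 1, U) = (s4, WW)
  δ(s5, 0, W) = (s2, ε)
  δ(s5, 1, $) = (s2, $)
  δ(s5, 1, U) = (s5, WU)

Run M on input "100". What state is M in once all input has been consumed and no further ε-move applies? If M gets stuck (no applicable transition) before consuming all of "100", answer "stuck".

(s0, 100, $) ⊢ (s0, 00, W$) ⊢ (s3, 0, UW$) ⊢ (s1, ε, W$)
All input consumed; M is in state s1.

s1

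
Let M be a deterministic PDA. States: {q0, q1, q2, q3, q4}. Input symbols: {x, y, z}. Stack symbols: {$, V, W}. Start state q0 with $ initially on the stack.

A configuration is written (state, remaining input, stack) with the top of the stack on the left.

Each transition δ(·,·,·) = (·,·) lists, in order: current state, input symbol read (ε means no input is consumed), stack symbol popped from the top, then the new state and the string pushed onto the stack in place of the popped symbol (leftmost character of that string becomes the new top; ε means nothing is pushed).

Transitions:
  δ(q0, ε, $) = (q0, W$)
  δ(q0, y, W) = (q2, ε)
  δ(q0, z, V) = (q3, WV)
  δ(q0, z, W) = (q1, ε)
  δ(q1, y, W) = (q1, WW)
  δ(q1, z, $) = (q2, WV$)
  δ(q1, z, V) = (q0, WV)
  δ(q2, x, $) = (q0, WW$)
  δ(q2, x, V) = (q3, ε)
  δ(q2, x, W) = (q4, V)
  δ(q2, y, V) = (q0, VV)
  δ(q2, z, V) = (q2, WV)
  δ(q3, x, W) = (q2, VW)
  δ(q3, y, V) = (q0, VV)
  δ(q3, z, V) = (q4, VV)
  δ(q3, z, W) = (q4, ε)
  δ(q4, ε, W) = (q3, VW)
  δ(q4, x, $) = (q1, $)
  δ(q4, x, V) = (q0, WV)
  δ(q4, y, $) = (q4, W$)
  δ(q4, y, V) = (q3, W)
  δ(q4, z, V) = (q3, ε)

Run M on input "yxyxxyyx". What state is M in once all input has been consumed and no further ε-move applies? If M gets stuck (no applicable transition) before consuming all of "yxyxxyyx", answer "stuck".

(q0, yxyxxyyx, $) ⊢ (q0, yxyxxyyx, W$) ⊢ (q2, xyxxyyx, $) ⊢ (q0, yxxyyx, WW$) ⊢ (q2, xxyyx, W$) ⊢ (q4, xyyx, V$) ⊢ (q0, yyx, WV$) ⊢ (q2, yx, V$) ⊢ (q0, x, VV$)
No transition for (q0, x, top V); M blocks with input x remaining.

stuck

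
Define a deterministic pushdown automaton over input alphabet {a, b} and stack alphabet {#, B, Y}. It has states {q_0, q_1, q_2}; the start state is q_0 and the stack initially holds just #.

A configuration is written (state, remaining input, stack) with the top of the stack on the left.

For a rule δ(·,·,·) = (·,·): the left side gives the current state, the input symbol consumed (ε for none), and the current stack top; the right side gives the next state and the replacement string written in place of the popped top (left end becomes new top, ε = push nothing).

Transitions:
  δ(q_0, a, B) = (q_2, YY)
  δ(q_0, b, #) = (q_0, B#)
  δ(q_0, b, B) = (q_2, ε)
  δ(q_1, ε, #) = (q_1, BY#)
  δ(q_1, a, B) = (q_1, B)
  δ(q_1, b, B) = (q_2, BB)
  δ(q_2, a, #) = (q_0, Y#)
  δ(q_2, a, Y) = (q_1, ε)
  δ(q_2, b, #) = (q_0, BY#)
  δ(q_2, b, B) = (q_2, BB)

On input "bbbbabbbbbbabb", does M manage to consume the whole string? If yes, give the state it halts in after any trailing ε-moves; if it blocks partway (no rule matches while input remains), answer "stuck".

stuck

(q_0, bbbbabbbbbbabb, #) ⊢ (q_0, bbbabbbbbbabb, B#) ⊢ (q_2, bbabbbbbbabb, #) ⊢ (q_0, babbbbbbabb, BY#) ⊢ (q_2, abbbbbbabb, Y#) ⊢ (q_1, bbbbbbabb, #) ⊢ (q_1, bbbbbbabb, BY#) ⊢ (q_2, bbbbbabb, BBY#) ⊢ (q_2, bbbbabb, BBBY#) ⊢ (q_2, bbbabb, BBBBY#) ⊢ (q_2, bbabb, BBBBBY#) ⊢ (q_2, babb, BBBBBBY#) ⊢ (q_2, abb, BBBBBBBY#)
No transition for (q_2, a, top B); M blocks with input abb remaining.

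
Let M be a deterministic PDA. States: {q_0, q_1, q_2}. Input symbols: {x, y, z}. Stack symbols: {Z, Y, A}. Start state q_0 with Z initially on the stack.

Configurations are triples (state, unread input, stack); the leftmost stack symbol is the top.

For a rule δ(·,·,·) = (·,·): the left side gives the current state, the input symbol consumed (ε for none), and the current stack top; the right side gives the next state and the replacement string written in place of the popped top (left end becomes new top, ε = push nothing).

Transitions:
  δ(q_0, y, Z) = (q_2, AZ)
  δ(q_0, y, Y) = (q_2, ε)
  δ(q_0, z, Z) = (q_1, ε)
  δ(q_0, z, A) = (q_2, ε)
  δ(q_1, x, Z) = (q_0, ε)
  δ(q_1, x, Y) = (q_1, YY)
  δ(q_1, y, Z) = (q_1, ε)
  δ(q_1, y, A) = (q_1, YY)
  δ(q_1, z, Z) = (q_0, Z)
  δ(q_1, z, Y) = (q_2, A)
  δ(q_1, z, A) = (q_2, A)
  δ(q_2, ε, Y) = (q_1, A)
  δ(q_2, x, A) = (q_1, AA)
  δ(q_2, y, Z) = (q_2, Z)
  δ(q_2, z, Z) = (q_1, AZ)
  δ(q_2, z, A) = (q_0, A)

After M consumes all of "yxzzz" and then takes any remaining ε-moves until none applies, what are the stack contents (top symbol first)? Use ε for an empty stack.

AZ

(q_0, yxzzz, Z)
  read y, top Z: go to q_2, push AZ → (q_2, xzzz, AZ)
  read x, top A: go to q_1, push AA → (q_1, zzz, AAZ)
  read z, top A: go to q_2, push A → (q_2, zz, AAZ)
  read z, top A: go to q_0, push A → (q_0, z, AAZ)
  read z, top A: go to q_2, push ε → (q_2, ε, AZ)
All input consumed in state q_2 with stack AZ.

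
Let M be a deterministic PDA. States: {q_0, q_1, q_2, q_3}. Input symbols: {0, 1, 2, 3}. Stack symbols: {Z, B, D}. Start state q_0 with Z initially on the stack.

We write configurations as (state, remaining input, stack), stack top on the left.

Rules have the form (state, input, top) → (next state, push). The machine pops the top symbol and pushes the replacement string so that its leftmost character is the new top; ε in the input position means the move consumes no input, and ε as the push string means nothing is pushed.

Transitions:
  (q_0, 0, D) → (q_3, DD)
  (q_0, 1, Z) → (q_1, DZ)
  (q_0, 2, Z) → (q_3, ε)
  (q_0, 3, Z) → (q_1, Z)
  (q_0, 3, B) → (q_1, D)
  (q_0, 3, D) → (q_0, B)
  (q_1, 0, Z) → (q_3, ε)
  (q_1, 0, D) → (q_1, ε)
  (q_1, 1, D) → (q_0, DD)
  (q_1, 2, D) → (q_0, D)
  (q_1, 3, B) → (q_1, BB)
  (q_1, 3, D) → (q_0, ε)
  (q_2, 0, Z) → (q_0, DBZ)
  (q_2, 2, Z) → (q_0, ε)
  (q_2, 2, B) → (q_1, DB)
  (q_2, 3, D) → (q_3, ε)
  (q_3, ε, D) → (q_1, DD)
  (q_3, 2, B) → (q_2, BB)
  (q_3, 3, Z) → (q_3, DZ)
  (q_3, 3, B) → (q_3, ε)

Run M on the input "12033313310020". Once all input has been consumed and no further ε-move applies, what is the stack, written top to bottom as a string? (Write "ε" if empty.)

(q_0, 12033313310020, Z)
  read 1, top Z: go to q_1, push DZ → (q_1, 2033313310020, DZ)
  read 2, top D: go to q_0, push D → (q_0, 033313310020, DZ)
  read 0, top D: go to q_3, push DD → (q_3, 33313310020, DDZ)
  ε-move, top D: go to q_1, push DD → (q_1, 33313310020, DDDZ)
  read 3, top D: go to q_0, push ε → (q_0, 3313310020, DDZ)
  read 3, top D: go to q_0, push B → (q_0, 313310020, BDZ)
  read 3, top B: go to q_1, push D → (q_1, 13310020, DDZ)
  read 1, top D: go to q_0, push DD → (q_0, 3310020, DDDZ)
  read 3, top D: go to q_0, push B → (q_0, 310020, BDDZ)
  read 3, top B: go to q_1, push D → (q_1, 10020, DDDZ)
  read 1, top D: go to q_0, push DD → (q_0, 0020, DDDDZ)
  read 0, top D: go to q_3, push DD → (q_3, 020, DDDDDZ)
  ε-move, top D: go to q_1, push DD → (q_1, 020, DDDDDDZ)
  read 0, top D: go to q_1, push ε → (q_1, 20, DDDDDZ)
  read 2, top D: go to q_0, push D → (q_0, 0, DDDDDZ)
  read 0, top D: go to q_3, push DD → (q_3, ε, DDDDDDZ)
  ε-move, top D: go to q_1, push DD → (q_1, ε, DDDDDDDZ)
All input consumed in state q_1 with stack DDDDDDDZ.

DDDDDDDZ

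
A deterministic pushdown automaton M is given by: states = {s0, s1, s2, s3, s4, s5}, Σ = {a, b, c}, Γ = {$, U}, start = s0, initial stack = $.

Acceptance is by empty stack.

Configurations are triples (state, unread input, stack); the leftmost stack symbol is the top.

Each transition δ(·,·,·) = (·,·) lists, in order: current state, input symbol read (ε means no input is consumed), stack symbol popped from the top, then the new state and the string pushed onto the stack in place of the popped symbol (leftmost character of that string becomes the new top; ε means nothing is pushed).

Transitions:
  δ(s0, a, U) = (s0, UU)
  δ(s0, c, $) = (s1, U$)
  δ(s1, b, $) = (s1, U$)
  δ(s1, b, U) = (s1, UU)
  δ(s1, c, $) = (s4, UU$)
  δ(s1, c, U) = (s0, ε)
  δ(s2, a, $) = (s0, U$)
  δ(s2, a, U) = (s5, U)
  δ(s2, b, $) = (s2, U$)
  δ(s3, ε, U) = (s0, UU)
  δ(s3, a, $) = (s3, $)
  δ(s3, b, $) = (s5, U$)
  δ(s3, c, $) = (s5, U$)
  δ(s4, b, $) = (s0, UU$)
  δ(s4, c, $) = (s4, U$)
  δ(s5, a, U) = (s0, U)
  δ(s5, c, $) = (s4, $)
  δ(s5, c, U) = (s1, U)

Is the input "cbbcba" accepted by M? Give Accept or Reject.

(s0, cbbcba, $)
  read c, top $: go to s1, push U$ → (s1, bbcba, U$)
  read b, top U: go to s1, push UU → (s1, bcba, UU$)
  read b, top U: go to s1, push UU → (s1, cba, UUU$)
  read c, top U: go to s0, push ε → (s0, ba, UU$)
No transition applies at (s0, ba, UU$); input not fully consumed.

Reject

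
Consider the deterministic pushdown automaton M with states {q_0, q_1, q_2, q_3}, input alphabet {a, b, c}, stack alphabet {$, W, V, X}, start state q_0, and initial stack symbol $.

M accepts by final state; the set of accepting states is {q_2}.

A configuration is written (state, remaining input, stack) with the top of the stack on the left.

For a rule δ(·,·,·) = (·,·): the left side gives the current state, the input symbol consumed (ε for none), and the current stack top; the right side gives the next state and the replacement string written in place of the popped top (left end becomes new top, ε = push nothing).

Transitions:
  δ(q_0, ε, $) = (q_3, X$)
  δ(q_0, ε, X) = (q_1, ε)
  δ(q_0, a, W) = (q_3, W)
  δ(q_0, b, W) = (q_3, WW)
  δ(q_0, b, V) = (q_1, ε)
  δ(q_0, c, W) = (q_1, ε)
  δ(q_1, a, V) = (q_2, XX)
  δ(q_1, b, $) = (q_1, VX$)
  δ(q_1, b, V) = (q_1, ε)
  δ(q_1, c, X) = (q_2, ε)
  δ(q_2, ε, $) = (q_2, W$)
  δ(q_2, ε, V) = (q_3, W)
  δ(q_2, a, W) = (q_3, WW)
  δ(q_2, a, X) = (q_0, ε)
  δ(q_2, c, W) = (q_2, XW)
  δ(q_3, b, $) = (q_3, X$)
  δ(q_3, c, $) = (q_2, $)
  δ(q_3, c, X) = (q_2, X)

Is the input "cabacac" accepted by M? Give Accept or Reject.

Reject

(q_0, cabacac, $) ⊢ (q_3, cabacac, X$) ⊢ (q_2, abacac, X$) ⊢ (q_0, bacac, $) ⊢ (q_3, bacac, X$)
No transition applies at (q_3, bacac, X$); input not fully consumed.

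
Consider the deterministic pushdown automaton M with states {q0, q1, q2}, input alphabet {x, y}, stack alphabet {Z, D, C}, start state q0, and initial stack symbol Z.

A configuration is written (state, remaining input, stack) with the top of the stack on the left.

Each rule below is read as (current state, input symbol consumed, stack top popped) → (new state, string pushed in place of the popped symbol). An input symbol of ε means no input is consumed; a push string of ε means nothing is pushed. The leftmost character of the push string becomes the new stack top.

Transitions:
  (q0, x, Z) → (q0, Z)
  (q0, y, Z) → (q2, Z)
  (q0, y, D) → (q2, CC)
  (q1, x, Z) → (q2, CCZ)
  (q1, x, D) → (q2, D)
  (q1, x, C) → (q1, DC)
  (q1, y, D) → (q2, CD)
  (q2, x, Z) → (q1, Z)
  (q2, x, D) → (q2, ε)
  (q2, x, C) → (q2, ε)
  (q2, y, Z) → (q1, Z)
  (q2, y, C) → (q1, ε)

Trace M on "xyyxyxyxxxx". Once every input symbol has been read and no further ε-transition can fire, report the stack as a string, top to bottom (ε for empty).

Z

(q0, xyyxyxyxxxx, Z)
  read x, top Z: go to q0, push Z → (q0, yyxyxyxxxx, Z)
  read y, top Z: go to q2, push Z → (q2, yxyxyxxxx, Z)
  read y, top Z: go to q1, push Z → (q1, xyxyxxxx, Z)
  read x, top Z: go to q2, push CCZ → (q2, yxyxxxx, CCZ)
  read y, top C: go to q1, push ε → (q1, xyxxxx, CZ)
  read x, top C: go to q1, push DC → (q1, yxxxx, DCZ)
  read y, top D: go to q2, push CD → (q2, xxxx, CDCZ)
  read x, top C: go to q2, push ε → (q2, xxx, DCZ)
  read x, top D: go to q2, push ε → (q2, xx, CZ)
  read x, top C: go to q2, push ε → (q2, x, Z)
  read x, top Z: go to q1, push Z → (q1, ε, Z)
All input consumed in state q1 with stack Z.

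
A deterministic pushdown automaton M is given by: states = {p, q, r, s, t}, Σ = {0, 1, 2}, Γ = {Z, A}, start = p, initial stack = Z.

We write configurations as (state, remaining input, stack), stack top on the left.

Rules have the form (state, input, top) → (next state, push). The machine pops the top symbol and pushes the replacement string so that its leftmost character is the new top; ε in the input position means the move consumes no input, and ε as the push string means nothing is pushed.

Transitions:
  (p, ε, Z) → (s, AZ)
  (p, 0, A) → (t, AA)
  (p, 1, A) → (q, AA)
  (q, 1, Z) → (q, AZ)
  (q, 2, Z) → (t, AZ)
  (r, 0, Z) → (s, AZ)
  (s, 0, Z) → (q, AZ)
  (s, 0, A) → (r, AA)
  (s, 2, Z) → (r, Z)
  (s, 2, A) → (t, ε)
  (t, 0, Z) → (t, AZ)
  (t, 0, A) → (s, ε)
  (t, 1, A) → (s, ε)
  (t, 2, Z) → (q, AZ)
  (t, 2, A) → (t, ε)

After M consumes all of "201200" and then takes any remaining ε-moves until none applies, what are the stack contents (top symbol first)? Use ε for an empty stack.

AAZ

(p, 201200, Z)
  ε-move, top Z: go to s, push AZ → (s, 201200, AZ)
  read 2, top A: go to t, push ε → (t, 01200, Z)
  read 0, top Z: go to t, push AZ → (t, 1200, AZ)
  read 1, top A: go to s, push ε → (s, 200, Z)
  read 2, top Z: go to r, push Z → (r, 00, Z)
  read 0, top Z: go to s, push AZ → (s, 0, AZ)
  read 0, top A: go to r, push AA → (r, ε, AAZ)
All input consumed in state r with stack AAZ.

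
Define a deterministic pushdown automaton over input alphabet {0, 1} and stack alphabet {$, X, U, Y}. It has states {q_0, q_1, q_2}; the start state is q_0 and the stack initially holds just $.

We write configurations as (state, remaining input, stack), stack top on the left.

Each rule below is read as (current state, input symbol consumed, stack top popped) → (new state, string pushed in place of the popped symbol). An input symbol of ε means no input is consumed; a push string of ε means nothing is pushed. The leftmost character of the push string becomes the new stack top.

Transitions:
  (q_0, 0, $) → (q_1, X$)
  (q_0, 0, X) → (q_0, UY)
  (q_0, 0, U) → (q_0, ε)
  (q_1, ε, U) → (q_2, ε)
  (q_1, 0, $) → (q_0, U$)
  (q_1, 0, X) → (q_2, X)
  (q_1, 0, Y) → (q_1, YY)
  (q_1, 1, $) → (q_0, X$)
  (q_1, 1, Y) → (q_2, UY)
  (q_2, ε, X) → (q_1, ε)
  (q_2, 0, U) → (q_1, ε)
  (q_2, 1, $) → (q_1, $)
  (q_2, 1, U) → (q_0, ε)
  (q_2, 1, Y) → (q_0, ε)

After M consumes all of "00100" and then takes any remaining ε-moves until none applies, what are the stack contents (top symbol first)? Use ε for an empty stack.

Y$

(q_0, 00100, $)
  read 0, top $: go to q_1, push X$ → (q_1, 0100, X$)
  read 0, top X: go to q_2, push X → (q_2, 100, X$)
  ε-move, top X: go to q_1, push ε → (q_1, 100, $)
  read 1, top $: go to q_0, push X$ → (q_0, 00, X$)
  read 0, top X: go to q_0, push UY → (q_0, 0, UY$)
  read 0, top U: go to q_0, push ε → (q_0, ε, Y$)
All input consumed in state q_0 with stack Y$.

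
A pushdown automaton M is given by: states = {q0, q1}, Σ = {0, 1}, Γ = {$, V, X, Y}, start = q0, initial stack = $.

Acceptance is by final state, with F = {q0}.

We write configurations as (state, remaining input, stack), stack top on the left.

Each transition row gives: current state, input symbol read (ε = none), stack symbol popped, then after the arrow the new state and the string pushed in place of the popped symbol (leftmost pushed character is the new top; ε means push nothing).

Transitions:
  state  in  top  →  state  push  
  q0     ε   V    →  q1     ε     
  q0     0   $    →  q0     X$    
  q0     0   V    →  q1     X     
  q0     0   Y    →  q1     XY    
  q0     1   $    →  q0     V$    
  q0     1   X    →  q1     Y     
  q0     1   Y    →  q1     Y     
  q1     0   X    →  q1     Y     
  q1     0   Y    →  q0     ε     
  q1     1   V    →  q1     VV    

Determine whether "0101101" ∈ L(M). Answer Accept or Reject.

Reject

No computation consumes all input and reaches a final state.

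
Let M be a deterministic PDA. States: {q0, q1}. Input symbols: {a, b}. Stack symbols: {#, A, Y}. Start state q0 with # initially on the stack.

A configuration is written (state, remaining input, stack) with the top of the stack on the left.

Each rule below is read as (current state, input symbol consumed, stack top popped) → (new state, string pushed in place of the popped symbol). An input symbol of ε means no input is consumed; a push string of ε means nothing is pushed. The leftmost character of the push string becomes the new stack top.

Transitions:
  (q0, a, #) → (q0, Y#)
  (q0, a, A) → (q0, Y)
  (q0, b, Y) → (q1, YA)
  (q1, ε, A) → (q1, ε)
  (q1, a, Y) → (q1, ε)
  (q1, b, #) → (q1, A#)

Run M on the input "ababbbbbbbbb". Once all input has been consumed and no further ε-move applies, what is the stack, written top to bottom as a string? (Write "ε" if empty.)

(q0, ababbbbbbbbb, #) ⊢ (q0, babbbbbbbbb, Y#) ⊢ (q1, abbbbbbbbb, YA#) ⊢ (q1, bbbbbbbbb, A#) ⊢ (q1, bbbbbbbbb, #) ⊢ (q1, bbbbbbbb, A#) ⊢ (q1, bbbbbbbb, #) ⊢ (q1, bbbbbbb, A#) ⊢ (q1, bbbbbbb, #) ⊢ (q1, bbbbbb, A#) ⊢ (q1, bbbbbb, #) ⊢ (q1, bbbbb, A#) ⊢ (q1, bbbbb, #) ⊢ (q1, bbbb, A#) ⊢ (q1, bbbb, #) ⊢ (q1, bbb, A#) ⊢ (q1, bbb, #) ⊢ (q1, bb, A#) ⊢ (q1, bb, #) ⊢ (q1, b, A#) ⊢ (q1, b, #) ⊢ (q1, ε, A#) ⊢ (q1, ε, #)
All input consumed in state q1 with stack #.

#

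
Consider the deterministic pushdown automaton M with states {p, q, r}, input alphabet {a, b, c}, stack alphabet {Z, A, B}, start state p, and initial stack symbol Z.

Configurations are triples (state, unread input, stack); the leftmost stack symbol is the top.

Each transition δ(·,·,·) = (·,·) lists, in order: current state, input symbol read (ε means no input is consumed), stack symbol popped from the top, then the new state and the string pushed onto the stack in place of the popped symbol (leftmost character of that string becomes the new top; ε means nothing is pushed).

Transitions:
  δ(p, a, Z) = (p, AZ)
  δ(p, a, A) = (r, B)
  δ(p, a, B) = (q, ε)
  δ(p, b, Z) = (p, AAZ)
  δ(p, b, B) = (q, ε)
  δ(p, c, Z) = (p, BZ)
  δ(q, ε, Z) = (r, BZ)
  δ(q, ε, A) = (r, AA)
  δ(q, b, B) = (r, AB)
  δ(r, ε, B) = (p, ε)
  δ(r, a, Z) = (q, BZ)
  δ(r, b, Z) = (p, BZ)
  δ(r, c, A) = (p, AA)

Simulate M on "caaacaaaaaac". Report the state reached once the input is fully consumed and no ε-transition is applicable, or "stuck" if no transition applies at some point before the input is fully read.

(p, caaacaaaaaac, Z)
  read c, top Z: go to p, push BZ → (p, aaacaaaaaac, BZ)
  read a, top B: go to q, push ε → (q, aacaaaaaac, Z)
  ε-move, top Z: go to r, push BZ → (r, aacaaaaaac, BZ)
  ε-move, top B: go to p, push ε → (p, aacaaaaaac, Z)
  read a, top Z: go to p, push AZ → (p, acaaaaaac, AZ)
  read a, top A: go to r, push B → (r, caaaaaac, BZ)
  ε-move, top B: go to p, push ε → (p, caaaaaac, Z)
  read c, top Z: go to p, push BZ → (p, aaaaaac, BZ)
  read a, top B: go to q, push ε → (q, aaaaac, Z)
  ε-move, top Z: go to r, push BZ → (r, aaaaac, BZ)
  ε-move, top B: go to p, push ε → (p, aaaaac, Z)
  read a, top Z: go to p, push AZ → (p, aaaac, AZ)
  read a, top A: go to r, push B → (r, aaac, BZ)
  ε-move, top B: go to p, push ε → (p, aaac, Z)
  read a, top Z: go to p, push AZ → (p, aac, AZ)
  read a, top A: go to r, push B → (r, ac, BZ)
  ε-move, top B: go to p, push ε → (p, ac, Z)
  read a, top Z: go to p, push AZ → (p, c, AZ)
No transition for (p, c, top A); M blocks with input c remaining.

stuck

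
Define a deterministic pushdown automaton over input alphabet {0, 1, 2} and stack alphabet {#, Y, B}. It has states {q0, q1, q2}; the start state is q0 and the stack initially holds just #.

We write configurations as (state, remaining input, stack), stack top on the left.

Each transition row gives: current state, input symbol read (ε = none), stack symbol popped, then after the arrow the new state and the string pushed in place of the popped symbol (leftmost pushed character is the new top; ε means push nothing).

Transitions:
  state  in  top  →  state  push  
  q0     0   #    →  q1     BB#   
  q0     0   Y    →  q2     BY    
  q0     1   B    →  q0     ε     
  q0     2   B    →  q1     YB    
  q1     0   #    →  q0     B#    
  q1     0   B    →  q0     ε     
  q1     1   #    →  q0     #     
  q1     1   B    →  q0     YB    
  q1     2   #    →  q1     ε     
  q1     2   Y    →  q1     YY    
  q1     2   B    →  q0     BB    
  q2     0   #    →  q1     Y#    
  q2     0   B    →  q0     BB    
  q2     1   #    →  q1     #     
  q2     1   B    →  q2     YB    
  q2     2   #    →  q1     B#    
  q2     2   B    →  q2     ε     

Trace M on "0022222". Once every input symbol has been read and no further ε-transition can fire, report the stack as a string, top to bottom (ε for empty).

(q0, 0022222, #)
  read 0, top #: go to q1, push BB# → (q1, 022222, BB#)
  read 0, top B: go to q0, push ε → (q0, 22222, B#)
  read 2, top B: go to q1, push YB → (q1, 2222, YB#)
  read 2, top Y: go to q1, push YY → (q1, 222, YYB#)
  read 2, top Y: go to q1, push YY → (q1, 22, YYYB#)
  read 2, top Y: go to q1, push YY → (q1, 2, YYYYB#)
  read 2, top Y: go to q1, push YY → (q1, ε, YYYYYB#)
All input consumed in state q1 with stack YYYYYB#.

YYYYYB#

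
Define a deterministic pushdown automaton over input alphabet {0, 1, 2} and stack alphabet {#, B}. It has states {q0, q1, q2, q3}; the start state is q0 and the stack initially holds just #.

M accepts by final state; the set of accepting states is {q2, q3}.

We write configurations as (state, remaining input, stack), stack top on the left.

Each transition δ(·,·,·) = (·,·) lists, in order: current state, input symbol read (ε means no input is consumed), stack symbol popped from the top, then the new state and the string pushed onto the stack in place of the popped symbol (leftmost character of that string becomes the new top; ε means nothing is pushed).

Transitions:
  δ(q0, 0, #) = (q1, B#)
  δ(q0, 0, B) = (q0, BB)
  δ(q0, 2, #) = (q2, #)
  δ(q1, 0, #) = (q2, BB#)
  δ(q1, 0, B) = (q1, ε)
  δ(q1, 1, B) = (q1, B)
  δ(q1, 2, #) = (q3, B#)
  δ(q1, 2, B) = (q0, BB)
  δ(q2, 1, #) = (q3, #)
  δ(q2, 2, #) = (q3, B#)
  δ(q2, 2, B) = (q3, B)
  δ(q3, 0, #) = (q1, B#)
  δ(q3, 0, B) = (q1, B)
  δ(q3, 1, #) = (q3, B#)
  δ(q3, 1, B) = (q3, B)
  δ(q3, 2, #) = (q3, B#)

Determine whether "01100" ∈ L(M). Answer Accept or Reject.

Accept

(q0, 01100, #)
  read 0, top #: go to q1, push B# → (q1, 1100, B#)
  read 1, top B: go to q1, push B → (q1, 100, B#)
  read 1, top B: go to q1, push B → (q1, 00, B#)
  read 0, top B: go to q1, push ε → (q1, 0, #)
  read 0, top #: go to q2, push BB# → (q2, ε, BB#)
All input consumed; state q2 ∈ F.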